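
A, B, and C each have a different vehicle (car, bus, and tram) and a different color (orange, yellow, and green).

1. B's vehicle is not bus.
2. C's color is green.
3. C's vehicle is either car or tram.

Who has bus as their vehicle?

Clue 1 rules out B for the one with vehicle bus.
With clues 1–3, C is impossible for the one with vehicle bus.
That leaves A.

A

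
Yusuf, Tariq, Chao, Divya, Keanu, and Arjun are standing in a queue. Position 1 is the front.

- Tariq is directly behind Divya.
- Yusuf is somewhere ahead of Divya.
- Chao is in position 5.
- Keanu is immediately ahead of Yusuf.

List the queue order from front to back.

Keanu, Yusuf, Divya, Tariq, Chao, Arjun

From clue 1: Tariq is in {2,3,4,5,6}.
From clues 1–2: Yusuf is in {1,2,3,4}.
From clues 1–3: Chao → position 5.
From clues 1–4: Keanu → position 1, Yusuf → position 2, Divya → position 3, Tariq → position 4, Arjun → position 6.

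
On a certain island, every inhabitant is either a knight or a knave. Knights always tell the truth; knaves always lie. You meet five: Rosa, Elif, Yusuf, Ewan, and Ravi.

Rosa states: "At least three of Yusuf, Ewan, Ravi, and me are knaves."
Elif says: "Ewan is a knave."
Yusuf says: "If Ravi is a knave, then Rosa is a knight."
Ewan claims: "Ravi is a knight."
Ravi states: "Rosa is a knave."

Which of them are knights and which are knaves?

Rosa: knave, Elif: knave, Yusuf: knight, Ewan: knight, Ravi: knight

Consider Rosa. Suppose Rosa is a knight.
Then no assignment of the remaining roles makes every statement match its speaker's type — contradiction.
So Rosa is a knave.
With that fixed, Ravi's statement is true, so Ravi is a knight.
With that fixed, Yusuf's statement is true, so Yusuf is a knight.
With that fixed, Ewan's statement is true, so Ewan is a knight.
With that fixed, Elif's statement is false, so Elif is a knave.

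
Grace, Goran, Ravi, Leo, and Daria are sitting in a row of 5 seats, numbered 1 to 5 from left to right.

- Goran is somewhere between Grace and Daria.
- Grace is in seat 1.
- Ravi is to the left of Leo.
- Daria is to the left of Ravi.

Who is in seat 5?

Leo

With clue 1, Goran is ruled out for seat 5.
With clues 1–2, Grace is ruled out for seat 5.
With clues 1–3, Ravi is ruled out for seat 5.
With clues 1–4, Daria is ruled out for seat 5.
So seat 5 is Leo.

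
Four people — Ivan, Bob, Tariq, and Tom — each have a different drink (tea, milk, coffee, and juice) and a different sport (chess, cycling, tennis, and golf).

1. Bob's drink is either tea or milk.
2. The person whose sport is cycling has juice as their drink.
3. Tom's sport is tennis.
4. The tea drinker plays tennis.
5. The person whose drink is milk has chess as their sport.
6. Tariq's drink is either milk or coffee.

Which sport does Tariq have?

golf

With clues 1–3, tennis is impossible for Tariq's sport.
With clues 1–5, chess is impossible for Tariq's sport.
With clues 1–6, cycling is impossible for Tariq's sport.
That leaves golf.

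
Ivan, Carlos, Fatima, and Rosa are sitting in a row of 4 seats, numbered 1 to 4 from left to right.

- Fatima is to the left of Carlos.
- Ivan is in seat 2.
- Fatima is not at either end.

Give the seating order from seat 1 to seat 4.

From clue 1: Carlos is in {2,3,4}.
From clues 1–2: Ivan → seat 2.
From clues 1–3: Rosa → seat 1, Fatima → seat 3, Carlos → seat 4.

Rosa, Ivan, Fatima, Carlos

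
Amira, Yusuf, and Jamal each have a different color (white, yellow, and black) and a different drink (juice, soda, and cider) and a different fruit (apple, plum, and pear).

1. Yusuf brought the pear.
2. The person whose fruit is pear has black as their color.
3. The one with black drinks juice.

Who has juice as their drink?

Yusuf

With clues 1–3, Amira and Jamal are impossible for the one with drink juice.
That leaves Yusuf.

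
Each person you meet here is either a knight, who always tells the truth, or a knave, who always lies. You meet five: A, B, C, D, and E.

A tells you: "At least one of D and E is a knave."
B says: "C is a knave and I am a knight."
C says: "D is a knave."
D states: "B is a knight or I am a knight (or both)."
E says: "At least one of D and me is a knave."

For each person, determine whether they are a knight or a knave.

Consider A. Suppose A is a knave.
Then no assignment of the remaining roles makes every statement match its speaker's type — contradiction.
So A is a knight.
Consider B. Suppose B is a knight.
Then no assignment of the remaining roles makes every statement match its speaker's type — contradiction.
So B is a knave.
Consider C. Suppose C is a knave.
Then no assignment of the remaining roles makes every statement match its speaker's type — contradiction.
So C is a knight.
Consider D. Suppose D is a knight.
Then C's statement comes out false, contradicting C being a knight.
So D is a knave.
With that fixed, E's statement is true, so E is a knight.

A: knight, B: knave, C: knight, D: knave, E: knight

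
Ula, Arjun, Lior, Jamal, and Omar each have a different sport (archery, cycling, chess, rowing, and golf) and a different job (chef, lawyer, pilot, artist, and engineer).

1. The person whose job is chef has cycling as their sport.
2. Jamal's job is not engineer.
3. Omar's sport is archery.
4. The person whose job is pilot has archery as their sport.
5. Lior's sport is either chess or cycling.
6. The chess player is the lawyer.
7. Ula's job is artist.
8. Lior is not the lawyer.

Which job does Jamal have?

With clues 1–2, engineer is impossible for Jamal's job.
With clues 1–4, pilot is impossible for Jamal's job.
With clues 1–7, artist is impossible for Jamal's job.
With clues 1–8, chef is impossible for Jamal's job.
That leaves lawyer.

lawyer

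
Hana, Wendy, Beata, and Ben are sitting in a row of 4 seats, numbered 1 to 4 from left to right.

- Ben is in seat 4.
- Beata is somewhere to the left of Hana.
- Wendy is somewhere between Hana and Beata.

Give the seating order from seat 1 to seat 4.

Beata, Wendy, Hana, Ben

From clue 1: Ben → seat 4.
From clues 1–2: Hana is in {2,3}.
From clues 1–3: Beata → seat 1, Wendy → seat 2, Hana → seat 3.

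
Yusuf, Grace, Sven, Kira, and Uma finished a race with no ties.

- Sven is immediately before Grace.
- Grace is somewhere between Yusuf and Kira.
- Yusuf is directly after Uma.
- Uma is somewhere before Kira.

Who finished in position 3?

With clues 1–2, Kira, Uma, and Yusuf are ruled out for place 3.
With clues 1–4, Grace is ruled out for place 3.
So place 3 is Sven.

Sven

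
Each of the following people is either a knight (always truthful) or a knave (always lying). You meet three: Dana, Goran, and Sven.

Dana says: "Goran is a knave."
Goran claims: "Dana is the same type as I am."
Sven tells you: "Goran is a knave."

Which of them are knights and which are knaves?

Consider Dana. Suppose Dana is a knave.
Then whichever role Goran has, Goran's statement has the wrong truth value — contradiction.
So Dana is a knight.
Consider Goran. Suppose Goran is a knight.
Then Dana's statement comes out false, contradicting Dana being a knight.
So Goran is a knave.
With that fixed, Sven's statement is true, so Sven is a knight.

Dana: knight, Goran: knave, Sven: knight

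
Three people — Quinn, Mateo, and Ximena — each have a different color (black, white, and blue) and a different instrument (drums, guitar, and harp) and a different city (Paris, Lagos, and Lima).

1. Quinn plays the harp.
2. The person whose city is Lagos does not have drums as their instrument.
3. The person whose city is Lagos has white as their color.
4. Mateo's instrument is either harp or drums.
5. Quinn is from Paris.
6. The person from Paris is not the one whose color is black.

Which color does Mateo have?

With clues 1–4, white is impossible for Mateo's color.
With clues 1–6, blue is impossible for Mateo's color.
That leaves black.

black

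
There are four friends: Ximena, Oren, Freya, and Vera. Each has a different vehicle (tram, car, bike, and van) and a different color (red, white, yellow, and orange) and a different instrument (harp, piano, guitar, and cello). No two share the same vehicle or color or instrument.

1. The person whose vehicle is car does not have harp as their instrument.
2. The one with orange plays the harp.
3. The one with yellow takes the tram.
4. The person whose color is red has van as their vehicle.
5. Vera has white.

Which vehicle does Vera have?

car

With clues 1–5, bike, tram, and van are impossible for Vera's vehicle.
That leaves car.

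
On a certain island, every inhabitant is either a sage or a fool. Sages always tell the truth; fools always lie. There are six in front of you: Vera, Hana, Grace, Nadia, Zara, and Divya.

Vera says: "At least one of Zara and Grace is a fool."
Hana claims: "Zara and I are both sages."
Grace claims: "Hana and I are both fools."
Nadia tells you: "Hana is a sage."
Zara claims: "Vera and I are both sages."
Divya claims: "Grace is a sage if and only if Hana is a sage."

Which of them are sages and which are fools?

Vera: sage, Hana: sage, Grace: fool, Nadia: sage, Zara: sage, Divya: fool

Consider Vera. Suppose Vera is a fool.
Then no assignment of the remaining roles makes every statement match its speaker's type — contradiction.
So Vera is a sage.
Consider Hana. Suppose Hana is a fool.
Then whichever role Grace has, Grace's statement has the wrong truth value — contradiction.
So Hana is a sage.
With that fixed, Grace's statement is false, so Grace is a fool.
With that fixed, Nadia's statement is true, so Nadia is a sage.
With that fixed, Divya's statement is false, so Divya is a fool.
Consider Zara. Suppose Zara is a fool.
Then Hana's statement comes out false, contradicting Hana being a sage.
So Zara is a sage.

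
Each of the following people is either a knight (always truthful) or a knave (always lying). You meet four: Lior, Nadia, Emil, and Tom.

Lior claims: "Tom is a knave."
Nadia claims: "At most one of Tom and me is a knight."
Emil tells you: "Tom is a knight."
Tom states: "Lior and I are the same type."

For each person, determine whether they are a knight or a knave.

Lior: knight, Nadia: knight, Emil: knave, Tom: knave

Consider Lior. Suppose Lior is a knave.
Then whichever role Tom has, Tom's statement has the wrong truth value — contradiction.
So Lior is a knight.
Consider Nadia. Suppose Nadia is a knave.
Then Nadia's own statement would have to be false, but it can't be — contradiction.
So Nadia is a knight.
Consider Emil. Suppose Emil is a knight.
Then no assignment of the remaining roles makes every statement match its speaker's type — contradiction.
So Emil is a knave.
Consider Tom. Suppose Tom is a knight.
Then Lior's statement comes out false, contradicting Lior being a knight.
So Tom is a knave.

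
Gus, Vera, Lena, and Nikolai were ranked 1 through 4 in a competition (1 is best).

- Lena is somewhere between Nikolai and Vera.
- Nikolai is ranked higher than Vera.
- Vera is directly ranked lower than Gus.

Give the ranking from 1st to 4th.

Nikolai, Lena, Gus, Vera

From clue 1: Lena is in {2,3}.
From clues 1–2: Vera is in {3,4}.
From clues 1–3: Nikolai → rank 1, Lena → rank 2, Gus → rank 3, Vera → rank 4.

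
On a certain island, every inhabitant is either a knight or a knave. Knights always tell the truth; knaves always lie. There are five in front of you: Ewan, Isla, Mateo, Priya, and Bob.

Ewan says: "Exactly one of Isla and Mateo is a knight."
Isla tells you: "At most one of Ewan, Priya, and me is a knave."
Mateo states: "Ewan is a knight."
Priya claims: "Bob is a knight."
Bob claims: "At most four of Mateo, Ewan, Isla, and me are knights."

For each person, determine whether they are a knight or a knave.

Regardless of anyone's role, Bob's statement is true, so Bob is a knight.
With that fixed, Priya's statement is true, so Priya is a knight.
Consider Ewan. Suppose Ewan is a knight.
Then no assignment of the remaining roles makes every statement match its speaker's type — contradiction.
So Ewan is a knave.
With that fixed, Mateo's statement is false, so Mateo is a knave.
Consider Isla. Suppose Isla is a knight.
Then Ewan's statement comes out true, contradicting Ewan being a knave.
So Isla is a knave.

Ewan: knave, Isla: knave, Mateo: knave, Priya: knight, Bob: knight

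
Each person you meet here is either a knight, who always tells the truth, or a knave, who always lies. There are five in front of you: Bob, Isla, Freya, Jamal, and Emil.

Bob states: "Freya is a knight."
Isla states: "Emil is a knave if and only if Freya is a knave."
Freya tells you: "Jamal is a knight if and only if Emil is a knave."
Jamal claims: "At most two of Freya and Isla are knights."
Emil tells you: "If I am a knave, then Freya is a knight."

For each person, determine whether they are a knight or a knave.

Bob: knave, Isla: knave, Freya: knave, Jamal: knight, Emil: knight

Regardless of anyone's role, Jamal's statement is true, so Jamal is a knight.
Consider Bob. Suppose Bob is a knight.
Then no assignment of the remaining roles makes every statement match its speaker's type — contradiction.
So Bob is a knave.
Consider Isla. Suppose Isla is a knight.
Then no assignment of the remaining roles makes every statement match its speaker's type — contradiction.
So Isla is a knave.
Consider Freya. Suppose Freya is a knight.
Then Bob's statement comes out true, contradicting Bob being a knave.
So Freya is a knave.
Consider Emil. Suppose Emil is a knave.
Then Isla's statement comes out true, contradicting Isla being a knave.
So Emil is a knight.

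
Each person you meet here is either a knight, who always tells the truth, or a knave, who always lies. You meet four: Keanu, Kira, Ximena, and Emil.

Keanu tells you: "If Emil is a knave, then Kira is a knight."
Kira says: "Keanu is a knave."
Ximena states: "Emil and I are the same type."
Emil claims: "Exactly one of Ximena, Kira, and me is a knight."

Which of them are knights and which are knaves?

Consider Keanu. Suppose Keanu is a knave.
Then no assignment of the remaining roles makes every statement match its speaker's type — contradiction.
So Keanu is a knight.
With that fixed, Kira's statement is false, so Kira is a knave.
Consider Ximena. Suppose Ximena is a knight.
Then whichever role Emil has, Emil's statement has the wrong truth value — contradiction.
So Ximena is a knave.
Consider Emil. Suppose Emil is a knave.
Then Keanu's statement comes out false, contradicting Keanu being a knight.
So Emil is a knight.

Keanu: knight, Kira: knave, Ximena: knave, Emil: knight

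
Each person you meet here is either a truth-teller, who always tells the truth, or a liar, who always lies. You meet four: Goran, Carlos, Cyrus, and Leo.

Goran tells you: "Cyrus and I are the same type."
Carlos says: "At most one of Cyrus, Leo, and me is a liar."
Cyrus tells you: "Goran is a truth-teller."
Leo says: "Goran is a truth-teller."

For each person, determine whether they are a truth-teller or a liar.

Goran: truth-teller, Carlos: truth-teller, Cyrus: truth-teller, Leo: truth-teller

Consider Goran. Suppose Goran is a liar.
Then no assignment of the remaining roles makes every statement match its speaker's type — contradiction.
So Goran is a truth-teller.
With that fixed, Cyrus's statement is true, so Cyrus is a truth-teller.
With that fixed, Leo's statement is true, so Leo is a truth-teller.
With that fixed, Carlos's statement is true, so Carlos is a truth-teller.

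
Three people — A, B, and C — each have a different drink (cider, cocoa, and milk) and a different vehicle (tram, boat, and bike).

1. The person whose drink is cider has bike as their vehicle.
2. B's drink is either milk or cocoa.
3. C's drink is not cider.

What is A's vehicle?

With clues 1–3, boat and tram are impossible for A's vehicle.
That leaves bike.

bike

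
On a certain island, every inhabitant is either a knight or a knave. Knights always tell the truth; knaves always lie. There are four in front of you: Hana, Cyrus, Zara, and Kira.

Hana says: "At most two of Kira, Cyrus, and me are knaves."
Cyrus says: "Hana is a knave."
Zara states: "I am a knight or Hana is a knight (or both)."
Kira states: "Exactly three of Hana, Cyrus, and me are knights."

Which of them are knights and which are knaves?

Hana: knight, Cyrus: knave, Zara: knight, Kira: knave

Consider Hana. Suppose Hana is a knave.
Then no assignment of the remaining roles makes every statement match its speaker's type — contradiction.
So Hana is a knight.
With that fixed, Cyrus's statement is false, so Cyrus is a knave.
With that fixed, Zara's statement is true, so Zara is a knight.
With that fixed, Kira's statement is false, so Kira is a knave.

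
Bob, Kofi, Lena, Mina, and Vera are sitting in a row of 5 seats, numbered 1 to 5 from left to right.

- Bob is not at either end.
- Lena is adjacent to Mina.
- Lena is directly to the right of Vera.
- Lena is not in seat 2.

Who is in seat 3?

Vera

With clues 1–3, Bob, Kofi, and Lena are ruled out for seat 3.
With clues 1–4, Mina is ruled out for seat 3.
So seat 3 is Vera.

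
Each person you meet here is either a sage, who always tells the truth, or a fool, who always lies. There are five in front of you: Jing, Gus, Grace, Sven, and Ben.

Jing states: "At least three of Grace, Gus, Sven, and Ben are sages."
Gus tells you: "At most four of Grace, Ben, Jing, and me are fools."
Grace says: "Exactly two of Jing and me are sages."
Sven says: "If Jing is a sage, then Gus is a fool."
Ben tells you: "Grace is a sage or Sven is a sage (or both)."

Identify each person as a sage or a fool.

Jing: sage, Gus: sage, Grace: sage, Sven: fool, Ben: sage

Regardless of anyone's role, Gus's statement is true, so Gus is a sage.
Consider Jing. Suppose Jing is a fool.
Then no assignment of the remaining roles makes every statement match its speaker's type — contradiction.
So Jing is a sage.
With that fixed, Sven's statement is false, so Sven is a fool.
Consider Grace. Suppose Grace is a fool.
Then Jing's statement comes out false, contradicting Jing being a sage.
So Grace is a sage.
With that fixed, Ben's statement is true, so Ben is a sage.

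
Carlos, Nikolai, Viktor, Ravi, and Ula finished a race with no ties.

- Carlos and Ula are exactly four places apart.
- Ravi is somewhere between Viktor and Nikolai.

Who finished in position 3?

With clue 1, Carlos and Ula are ruled out for place 3.
With clues 1–2, Nikolai and Viktor are ruled out for place 3.
So place 3 is Ravi.

Ravi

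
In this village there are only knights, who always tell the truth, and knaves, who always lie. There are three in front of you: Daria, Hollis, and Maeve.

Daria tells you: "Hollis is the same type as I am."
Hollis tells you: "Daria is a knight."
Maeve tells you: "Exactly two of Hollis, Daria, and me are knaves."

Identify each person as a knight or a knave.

Daria: knight, Hollis: knight, Maeve: knave

Consider Daria. Suppose Daria is a knave.
Then no assignment of the remaining roles makes every statement match its speaker's type — contradiction.
So Daria is a knight.
With that fixed, Hollis's statement is true, so Hollis is a knight.
With that fixed, Maeve's statement is false, so Maeve is a knave.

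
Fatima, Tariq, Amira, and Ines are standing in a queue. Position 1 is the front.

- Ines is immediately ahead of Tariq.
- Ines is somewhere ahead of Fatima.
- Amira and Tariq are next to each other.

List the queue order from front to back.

From clue 1: Tariq is in {2,3,4}.
From clues 1–2: Fatima is in {3,4}.
From clues 1–3: Ines → position 1, Tariq → position 2, Amira → position 3, Fatima → position 4.

Ines, Tariq, Amira, Fatima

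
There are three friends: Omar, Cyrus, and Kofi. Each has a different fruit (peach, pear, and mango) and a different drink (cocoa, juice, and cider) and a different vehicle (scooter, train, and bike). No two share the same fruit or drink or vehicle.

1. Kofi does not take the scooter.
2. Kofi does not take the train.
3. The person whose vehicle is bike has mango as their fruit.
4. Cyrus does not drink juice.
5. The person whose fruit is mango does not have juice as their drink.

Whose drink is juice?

With clues 1–4, Cyrus is impossible for the one with drink juice.
With clues 1–5, Kofi is impossible for the one with drink juice.
That leaves Omar.

Omar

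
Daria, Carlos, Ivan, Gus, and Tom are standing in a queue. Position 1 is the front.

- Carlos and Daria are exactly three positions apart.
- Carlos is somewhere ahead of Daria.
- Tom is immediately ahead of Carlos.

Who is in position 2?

With clues 1–2, Daria is ruled out for position 2.
With clues 1–3, Gus, Ivan, and Tom are ruled out for position 2.
So position 2 is Carlos.

Carlos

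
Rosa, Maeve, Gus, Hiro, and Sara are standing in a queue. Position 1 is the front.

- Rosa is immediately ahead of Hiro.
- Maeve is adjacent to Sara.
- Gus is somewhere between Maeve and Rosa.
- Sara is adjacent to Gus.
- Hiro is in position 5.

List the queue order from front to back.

From clue 1: Rosa is in {1,2,3,4}.
From clues 1–2: Gus is in {1,3,5}.
From clues 1–3: Gus → position 3.
From clues 1–4: Rosa is in {1,4}.
From clues 1–5: Maeve → position 1, Sara → position 2, Rosa → position 4, Hiro → position 5.

Maeve, Sara, Gus, Rosa, Hiro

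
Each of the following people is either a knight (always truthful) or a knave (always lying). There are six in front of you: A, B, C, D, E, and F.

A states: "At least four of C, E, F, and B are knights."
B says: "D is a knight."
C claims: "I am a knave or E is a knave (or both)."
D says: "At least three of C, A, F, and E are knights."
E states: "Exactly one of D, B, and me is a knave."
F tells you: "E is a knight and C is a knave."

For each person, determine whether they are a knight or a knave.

Consider A. Suppose A is a knight.
Then no assignment of the remaining roles makes every statement match its speaker's type — contradiction.
So A is a knave.
Consider B. Suppose B is a knight.
Then no assignment of the remaining roles makes every statement match its speaker's type — contradiction.
So B is a knave.
Consider C. Suppose C is a knave.
Then C's own statement would have to be false, but it can't be — contradiction.
So C is a knight.
With that fixed, F's statement is false, so F is a knave.
With that fixed, D's statement is false, so D is a knave.
With that fixed, E's statement is false, so E is a knave.

A: knave, B: knave, C: knight, D: knave, E: knave, F: knave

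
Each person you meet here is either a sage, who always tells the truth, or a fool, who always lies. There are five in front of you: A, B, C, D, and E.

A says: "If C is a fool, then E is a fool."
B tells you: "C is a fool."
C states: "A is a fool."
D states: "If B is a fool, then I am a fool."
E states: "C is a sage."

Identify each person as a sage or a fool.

Consider A. Suppose A is a fool.
Then no assignment of the remaining roles makes every statement match its speaker's type — contradiction.
So A is a sage.
With that fixed, C's statement is false, so C is a fool.
With that fixed, E's statement is false, so E is a fool.
With that fixed, B's statement is true, so B is a sage.
With that fixed, D's statement is true, so D is a sage.

A: sage, B: sage, C: fool, D: sage, E: fool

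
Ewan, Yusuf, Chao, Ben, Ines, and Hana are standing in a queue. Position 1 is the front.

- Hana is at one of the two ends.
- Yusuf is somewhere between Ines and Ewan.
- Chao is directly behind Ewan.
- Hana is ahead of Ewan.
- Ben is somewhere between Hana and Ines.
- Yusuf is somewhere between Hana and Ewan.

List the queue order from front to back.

Hana, Ben, Ines, Yusuf, Ewan, Chao

From clue 1: Hana is in {1,6}.
From clues 1–4: Hana → position 1.
From clues 1–5: Yusuf is in {4,5}.
From clues 1–6: Ben → position 2, Ines → position 3, Yusuf → position 4, Ewan → position 5, Chao → position 6.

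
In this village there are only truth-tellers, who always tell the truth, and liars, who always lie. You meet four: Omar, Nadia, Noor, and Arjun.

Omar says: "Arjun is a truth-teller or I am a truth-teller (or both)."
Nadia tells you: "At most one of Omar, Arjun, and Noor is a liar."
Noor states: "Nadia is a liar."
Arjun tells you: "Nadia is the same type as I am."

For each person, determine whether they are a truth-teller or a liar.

Consider Omar. Suppose Omar is a liar.
Then no assignment of the remaining roles makes every statement match its speaker's type — contradiction.
So Omar is a truth-teller.
Consider Nadia. Suppose Nadia is a liar.
Then whichever role Arjun has, Arjun's statement has the wrong truth value — contradiction.
So Nadia is a truth-teller.
With that fixed, Noor's statement is false, so Noor is a liar.
Consider Arjun. Suppose Arjun is a liar.
Then Nadia's statement comes out false, contradicting Nadia being a truth-teller.
So Arjun is a truth-teller.

Omar: truth-teller, Nadia: truth-teller, Noor: liar, Arjun: truth-teller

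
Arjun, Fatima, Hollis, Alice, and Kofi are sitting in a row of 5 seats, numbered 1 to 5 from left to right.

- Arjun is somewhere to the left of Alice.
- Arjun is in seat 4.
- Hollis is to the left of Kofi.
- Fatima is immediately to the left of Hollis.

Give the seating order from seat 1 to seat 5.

From clue 1: Arjun is in {1,2,3,4}.
From clues 1–2: Arjun → seat 4, Alice → seat 5.
From clues 1–3: Hollis is in {1,2}.
From clues 1–4: Fatima → seat 1, Hollis → seat 2, Kofi → seat 3.

Fatima, Hollis, Kofi, Arjun, Alice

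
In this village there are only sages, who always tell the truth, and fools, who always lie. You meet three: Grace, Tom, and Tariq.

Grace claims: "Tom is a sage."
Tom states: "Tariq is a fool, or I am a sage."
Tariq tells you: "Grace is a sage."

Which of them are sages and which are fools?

Grace: sage, Tom: sage, Tariq: sage

Consider Grace. Suppose Grace is a fool.
Then no assignment of the remaining roles makes every statement match its speaker's type — contradiction.
So Grace is a sage.
With that fixed, Tariq's statement is true, so Tariq is a sage.
Consider Tom. Suppose Tom is a fool.
Then Grace's statement comes out false, contradicting Grace being a sage.
So Tom is a sage.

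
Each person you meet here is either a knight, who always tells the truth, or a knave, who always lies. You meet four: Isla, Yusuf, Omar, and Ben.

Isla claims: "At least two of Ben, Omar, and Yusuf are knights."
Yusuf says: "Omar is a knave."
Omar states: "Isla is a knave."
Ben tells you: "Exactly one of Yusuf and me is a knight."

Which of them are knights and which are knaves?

Consider Isla. Suppose Isla is a knight.
Then no assignment of the remaining roles makes every statement match its speaker's type — contradiction.
So Isla is a knave.
With that fixed, Omar's statement is true, so Omar is a knight.
With that fixed, Yusuf's statement is false, so Yusuf is a knave.
Consider Ben. Suppose Ben is a knight.
Then Isla's statement comes out true, contradicting Isla being a knave.
So Ben is a knave.

Isla: knave, Yusuf: knave, Omar: knight, Ben: knave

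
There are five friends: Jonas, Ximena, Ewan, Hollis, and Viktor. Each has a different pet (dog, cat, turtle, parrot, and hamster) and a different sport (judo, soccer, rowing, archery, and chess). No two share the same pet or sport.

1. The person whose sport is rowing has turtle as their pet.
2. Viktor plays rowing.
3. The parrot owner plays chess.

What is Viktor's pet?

turtle

With clues 1–2, cat, dog, hamster, and parrot are impossible for Viktor's pet.
That leaves turtle.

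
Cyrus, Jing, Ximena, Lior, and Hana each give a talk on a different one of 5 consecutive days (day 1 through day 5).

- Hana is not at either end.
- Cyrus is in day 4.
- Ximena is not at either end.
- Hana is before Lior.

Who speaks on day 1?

Jing

With clue 1, Hana is ruled out for day 1.
With clues 1–2, Cyrus is ruled out for day 1.
With clues 1–3, Ximena is ruled out for day 1.
With clues 1–4, Lior is ruled out for day 1.
So day 1 is Jing.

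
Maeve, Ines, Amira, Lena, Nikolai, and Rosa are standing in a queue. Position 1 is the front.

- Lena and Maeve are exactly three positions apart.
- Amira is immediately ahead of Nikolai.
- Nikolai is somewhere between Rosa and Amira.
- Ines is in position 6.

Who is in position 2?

Amira

With clues 1–3, Ines and Rosa are ruled out for position 2.
With clues 1–4, Lena, Maeve, and Nikolai are ruled out for position 2.
So position 2 is Amira.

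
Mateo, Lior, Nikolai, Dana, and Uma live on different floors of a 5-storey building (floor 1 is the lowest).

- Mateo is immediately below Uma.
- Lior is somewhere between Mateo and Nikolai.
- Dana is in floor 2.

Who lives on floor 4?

With clues 1–3, Dana, Lior, Nikolai, and Uma are ruled out for floor 4.
So floor 4 is Mateo.

Mateo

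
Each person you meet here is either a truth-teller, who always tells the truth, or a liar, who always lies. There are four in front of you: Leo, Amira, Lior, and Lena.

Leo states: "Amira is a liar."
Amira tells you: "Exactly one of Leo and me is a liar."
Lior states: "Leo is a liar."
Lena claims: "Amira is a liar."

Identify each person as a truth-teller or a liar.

Consider Leo. Suppose Leo is a truth-teller.
Then whichever role Amira has, Amira's statement has the wrong truth value — contradiction.
So Leo is a liar.
With that fixed, Lior's statement is true, so Lior is a truth-teller.
Consider Amira. Suppose Amira is a liar.
Then Leo's statement comes out true, contradicting Leo being a liar.
So Amira is a truth-teller.
With that fixed, Lena's statement is false, so Lena is a liar.

Leo: liar, Amira: truth-teller, Lior: truth-teller, Lena: liar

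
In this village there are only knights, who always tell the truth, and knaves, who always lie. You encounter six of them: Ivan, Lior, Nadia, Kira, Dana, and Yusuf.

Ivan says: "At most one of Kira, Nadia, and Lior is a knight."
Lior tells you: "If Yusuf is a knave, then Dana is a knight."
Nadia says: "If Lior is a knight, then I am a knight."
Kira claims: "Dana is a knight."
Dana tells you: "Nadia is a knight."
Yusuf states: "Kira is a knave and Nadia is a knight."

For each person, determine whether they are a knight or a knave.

Ivan: knave, Lior: knight, Nadia: knight, Kira: knight, Dana: knight, Yusuf: knave

Consider Ivan. Suppose Ivan is a knight.
Then no assignment of the remaining roles makes every statement match its speaker's type — contradiction.
So Ivan is a knave.
Consider Lior. Suppose Lior is a knave.
Then no assignment of the remaining roles makes every statement match its speaker's type — contradiction.
So Lior is a knight.
Consider Nadia. Suppose Nadia is a knave.
Then no assignment of the remaining roles makes every statement match its speaker's type — contradiction.
So Nadia is a knight.
With that fixed, Dana's statement is true, so Dana is a knight.
With that fixed, Kira's statement is true, so Kira is a knight.
With that fixed, Yusuf's statement is false, so Yusuf is a knave.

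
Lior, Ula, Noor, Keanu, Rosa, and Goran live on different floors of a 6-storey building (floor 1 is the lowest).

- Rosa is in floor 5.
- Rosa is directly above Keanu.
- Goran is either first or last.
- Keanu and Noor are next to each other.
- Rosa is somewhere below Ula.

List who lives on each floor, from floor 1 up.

Goran, Lior, Noor, Keanu, Rosa, Ula

From clue 1: Rosa → floor 5.
From clues 1–2: Keanu → floor 4.
From clues 1–3: Goran is in {1,6}.
From clues 1–4: Noor → floor 3.
From clues 1–5: Goran → floor 1, Lior → floor 2, Ula → floor 6.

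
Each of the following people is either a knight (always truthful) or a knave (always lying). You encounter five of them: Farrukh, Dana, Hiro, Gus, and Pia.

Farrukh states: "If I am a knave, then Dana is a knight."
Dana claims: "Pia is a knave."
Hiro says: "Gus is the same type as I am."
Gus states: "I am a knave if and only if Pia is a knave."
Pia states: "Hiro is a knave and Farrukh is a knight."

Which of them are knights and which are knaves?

Farrukh: knight, Dana: knave, Hiro: knave, Gus: knight, Pia: knight

Consider Farrukh. Suppose Farrukh is a knave.
Then no assignment of the remaining roles makes every statement match its speaker's type — contradiction.
So Farrukh is a knight.
Consider Dana. Suppose Dana is a knight.
Then no assignment of the remaining roles makes every statement match its speaker's type — contradiction.
So Dana is a knave.
Consider Hiro. Suppose Hiro is a knight.
Then no assignment of the remaining roles makes every statement match its speaker's type — contradiction.
So Hiro is a knave.
With that fixed, Pia's statement is true, so Pia is a knight.
Consider Gus. Suppose Gus is a knave.
Then Hiro's statement comes out true, contradicting Hiro being a knave.
So Gus is a knight.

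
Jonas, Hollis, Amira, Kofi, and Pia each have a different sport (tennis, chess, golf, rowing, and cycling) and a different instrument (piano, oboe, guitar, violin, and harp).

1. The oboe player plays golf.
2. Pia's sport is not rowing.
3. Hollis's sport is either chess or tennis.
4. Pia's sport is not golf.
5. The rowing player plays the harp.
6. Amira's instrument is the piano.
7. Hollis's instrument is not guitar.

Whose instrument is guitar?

With clues 1–6, Amira, Jonas, and Kofi are impossible for the one with instrument guitar.
With clues 1–7, Hollis is impossible for the one with instrument guitar.
That leaves Pia.

Pia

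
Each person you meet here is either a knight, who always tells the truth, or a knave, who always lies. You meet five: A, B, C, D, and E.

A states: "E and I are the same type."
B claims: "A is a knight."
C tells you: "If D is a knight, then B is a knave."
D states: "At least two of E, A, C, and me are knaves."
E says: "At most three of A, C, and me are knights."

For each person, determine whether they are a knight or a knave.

Regardless of anyone's role, E's statement is true, so E is a knight.
Consider A. Suppose A is a knave.
Then no assignment of the remaining roles makes every statement match its speaker's type — contradiction.
So A is a knight.
With that fixed, B's statement is true, so B is a knight.
Consider C. Suppose C is a knave.
Then whichever role D has, D's statement has the wrong truth value — contradiction.
So C is a knight.
With that fixed, D's statement is false, so D is a knave.

A: knight, B: knight, C: knight, D: knave, E: knight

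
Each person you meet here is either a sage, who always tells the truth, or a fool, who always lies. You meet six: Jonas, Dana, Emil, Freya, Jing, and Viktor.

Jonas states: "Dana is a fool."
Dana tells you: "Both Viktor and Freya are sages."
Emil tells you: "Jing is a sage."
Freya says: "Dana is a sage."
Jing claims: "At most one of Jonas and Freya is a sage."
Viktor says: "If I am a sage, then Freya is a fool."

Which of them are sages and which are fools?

Consider Jonas. Suppose Jonas is a fool.
Then no assignment of the remaining roles makes every statement match its speaker's type — contradiction.
So Jonas is a sage.
Consider Dana. Suppose Dana is a sage.
Then Jonas's statement comes out false, contradicting Jonas being a sage.
So Dana is a fool.
With that fixed, Freya's statement is false, so Freya is a fool.
With that fixed, Jing's statement is true, so Jing is a sage.
With that fixed, Viktor's statement is true, so Viktor is a sage.
With that fixed, Emil's statement is true, so Emil is a sage.

Jonas: sage, Dana: fool, Emil: sage, Freya: fool, Jing: sage, Viktor: sage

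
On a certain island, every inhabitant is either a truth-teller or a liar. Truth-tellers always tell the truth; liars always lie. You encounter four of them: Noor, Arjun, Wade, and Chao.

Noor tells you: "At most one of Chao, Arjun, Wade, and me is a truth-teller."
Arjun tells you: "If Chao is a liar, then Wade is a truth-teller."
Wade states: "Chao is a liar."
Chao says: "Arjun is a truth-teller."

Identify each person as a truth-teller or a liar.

Consider Noor. Suppose Noor is a truth-teller.
Then no assignment of the remaining roles makes every statement match its speaker's type — contradiction.
So Noor is a liar.
Consider Arjun. Suppose Arjun is a liar.
Then no assignment of the remaining roles makes every statement match its speaker's type — contradiction.
So Arjun is a truth-teller.
With that fixed, Chao's statement is true, so Chao is a truth-teller.
With that fixed, Wade's statement is false, so Wade is a liar.

Noor: liar, Arjun: truth-teller, Wade: liar, Chao: truth-teller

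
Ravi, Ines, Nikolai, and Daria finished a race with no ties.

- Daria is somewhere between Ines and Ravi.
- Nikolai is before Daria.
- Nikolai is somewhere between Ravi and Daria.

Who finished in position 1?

Ravi

With clue 1, Daria is ruled out for place 1.
With clues 1–3, Ines and Nikolai are ruled out for place 1.
So place 1 is Ravi.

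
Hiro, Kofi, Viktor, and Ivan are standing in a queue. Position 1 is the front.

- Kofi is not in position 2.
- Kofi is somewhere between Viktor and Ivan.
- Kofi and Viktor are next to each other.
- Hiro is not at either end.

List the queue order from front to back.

Ivan, Hiro, Kofi, Viktor

From clue 1: Kofi is in {1,3,4}.
From clues 1–2: Kofi → position 3.
From clues 1–3: Hiro is in {1,2}.
From clues 1–4: Ivan → position 1, Hiro → position 2, Viktor → position 4.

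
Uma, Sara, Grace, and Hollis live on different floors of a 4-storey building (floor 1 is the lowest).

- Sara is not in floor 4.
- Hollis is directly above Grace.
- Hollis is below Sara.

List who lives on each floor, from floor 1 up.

From clue 1: Sara is in {1,2,3}.
From clues 1–2: Uma is in {1,2,4}.
From clues 1–3: Grace → floor 1, Hollis → floor 2, Sara → floor 3, Uma → floor 4.

Grace, Hollis, Sara, Uma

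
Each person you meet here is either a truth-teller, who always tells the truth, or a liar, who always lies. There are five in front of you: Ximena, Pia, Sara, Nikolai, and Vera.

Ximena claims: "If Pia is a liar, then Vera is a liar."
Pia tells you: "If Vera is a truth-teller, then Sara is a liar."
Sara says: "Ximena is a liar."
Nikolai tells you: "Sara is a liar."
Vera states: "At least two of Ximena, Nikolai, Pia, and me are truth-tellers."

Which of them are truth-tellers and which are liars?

Consider Ximena. Suppose Ximena is a liar.
Then no assignment of the remaining roles makes every statement match its speaker's type — contradiction.
So Ximena is a truth-teller.
With that fixed, Sara's statement is false, so Sara is a liar.
With that fixed, Nikolai's statement is true, so Nikolai is a truth-teller.
With that fixed, Vera's statement is true, so Vera is a truth-teller.
With that fixed, Pia's statement is true, so Pia is a truth-teller.

Ximena: truth-teller, Pia: truth-teller, Sara: liar, Nikolai: truth-teller, Vera: truth-teller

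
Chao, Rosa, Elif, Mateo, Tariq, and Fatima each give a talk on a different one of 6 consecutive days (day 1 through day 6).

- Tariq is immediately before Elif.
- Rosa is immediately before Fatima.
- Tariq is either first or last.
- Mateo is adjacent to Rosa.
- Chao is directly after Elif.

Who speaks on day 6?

With clue 1, Tariq is ruled out for day 6.
With clues 1–2, Rosa is ruled out for day 6.
With clues 1–3, Elif is ruled out for day 6.
With clues 1–4, Mateo is ruled out for day 6.
With clues 1–5, Chao is ruled out for day 6.
So day 6 is Fatima.

Fatima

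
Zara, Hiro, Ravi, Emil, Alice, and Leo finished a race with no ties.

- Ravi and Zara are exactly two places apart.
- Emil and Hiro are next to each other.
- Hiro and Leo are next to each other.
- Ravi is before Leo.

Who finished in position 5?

With clues 1–3, Emil, Leo, Ravi, and Zara are ruled out for place 5.
With clues 1–4, Alice is ruled out for place 5.
So place 5 is Hiro.

Hiro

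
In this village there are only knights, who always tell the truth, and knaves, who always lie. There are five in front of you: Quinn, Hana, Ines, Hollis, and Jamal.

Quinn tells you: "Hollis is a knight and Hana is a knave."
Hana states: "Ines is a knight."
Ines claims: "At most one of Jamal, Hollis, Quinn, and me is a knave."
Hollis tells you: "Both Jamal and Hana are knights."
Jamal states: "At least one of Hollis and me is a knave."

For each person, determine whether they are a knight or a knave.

Quinn: knave, Hana: knave, Ines: knave, Hollis: knave, Jamal: knight

Consider Quinn. Suppose Quinn is a knight.
Then no assignment of the remaining roles makes every statement match its speaker's type — contradiction.
So Quinn is a knave.
Consider Hana. Suppose Hana is a knight.
Then no assignment of the remaining roles makes every statement match its speaker's type — contradiction.
So Hana is a knave.
With that fixed, Hollis's statement is false, so Hollis is a knave.
With that fixed, Jamal's statement is true, so Jamal is a knight.
With that fixed, Ines's statement is false, so Ines is a knave.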